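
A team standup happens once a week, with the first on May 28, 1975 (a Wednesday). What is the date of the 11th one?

The 11th occurrence is 10 intervals after the first: 10 × 7 = 70 days after May 28, 1975.
May has 31 days — 3 days to the end of May leaves 67.
June has 30 days (37 left).
July has 31 days (6 left).
6 days into August → August 6, 1975.

August 6, 1975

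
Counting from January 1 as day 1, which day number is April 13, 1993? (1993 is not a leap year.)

103

Days in months before April: 31 + 28 + 31 = 90.
Plus 13 days into April → day 103.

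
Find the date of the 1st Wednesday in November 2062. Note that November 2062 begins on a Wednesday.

November 2062 begins on a Wednesday, so the first Wednesday is November 1.

1 November 2062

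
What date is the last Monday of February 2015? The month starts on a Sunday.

23 February 2015

February 2015 begins on a Sunday, so the first Monday is February 2 (1 day later).
February 2015 has 28 days. Adding weeks: 2, 9, 16, 23 — the last one ≤ 28 is the 23rd.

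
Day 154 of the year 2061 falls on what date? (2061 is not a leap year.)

3 June 2061

January has 31 days (154 − 31 = 123 remain).
February has 28 days (123 − 28 = 95 remain).
March has 31 days (95 − 31 = 64 remain).
April has 30 days (64 − 30 = 34 remain).
May has 31 days (34 − 31 = 3 remain).
3 into June → June 3.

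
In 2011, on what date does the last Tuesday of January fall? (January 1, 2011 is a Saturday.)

2011-01-25

January 2011 begins on a Saturday, so the first Tuesday is January 4 (3 days later).
January 2011 has 31 days. Adding weeks: 4, 11, 18, 25 — the last one ≤ 31 is the 25th.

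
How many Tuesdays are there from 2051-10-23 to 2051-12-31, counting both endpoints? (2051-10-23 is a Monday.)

2051-10-23 is a Monday; the first Tuesday on or after it is 2051-10-24 (1 day later).
From 2051-10-24 to 2051-12-31: 7 + 30 + 31 = 68 days (rest of October, November, December).
68 ÷ 7 = 9 full weeks with remainder 5, so 9 more Tuesdays after the first → 10.

10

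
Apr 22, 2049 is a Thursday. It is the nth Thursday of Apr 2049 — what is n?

Day 22 falls in week ⌈22/7⌉ of the month.
Days 1–7 hold the 1st Thursday, 8–14 the 2nd, 15–21 the 3rd, 22–28 the 4th, 29–31 the 5th.
22 is in the range for the 4th.

4th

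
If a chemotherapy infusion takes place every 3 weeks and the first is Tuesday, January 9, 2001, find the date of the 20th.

February 12, 2002

The 20th occurrence is 19 intervals after the first: 19 × 21 = 399 days after January 9, 2001.
January has 31 days — 22 days to the end of January leaves 377.
February has 28 days (349 left).
March has 31 days (318 left).
April has 30 days (288 left).
May has 31 days (257 left).
June has 30 days (227 left).
July has 31 days (196 left).
August has 31 days (165 left).
September has 30 days (135 left).
October has 31 days (104 left).
November has 30 days (74 left).
December has 31 days (43 left).
January has 31 days (12 left).
12 days into February → February 12, 2002.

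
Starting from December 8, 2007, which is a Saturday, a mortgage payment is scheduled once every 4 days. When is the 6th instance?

The 6th occurrence is 5 intervals after the first: 5 × 4 = 20 days after December 8, 2007.
20 days later is December 28, 2007.

December 28, 2007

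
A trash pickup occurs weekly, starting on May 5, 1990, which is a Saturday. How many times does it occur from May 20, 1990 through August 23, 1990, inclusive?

13

Occurrences land 7·i days after May 5, 1990 for i = 0, 1, 2, …
May 20, 1990 is 15 days after the start; 15 ÷ 7 = 2 remainder 1; since the remainder is 1, round up to i = 3. First occurrence in the window: #4 on May 26, 1990 (3×7 = 21 days in).
August 23, 1990 is 110 days after the start; 110 ÷ 7 = 15 remainder 5. Last occurrence in the window: #16 on August 18, 1990.
Occurrences #4 through #16: 13 in total.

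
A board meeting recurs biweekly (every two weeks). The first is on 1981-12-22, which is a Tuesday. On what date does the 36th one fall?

The 36th occurrence is 35 intervals after the first: 35 × 14 = 490 days after 1981-12-22.
December has 31 days — 9 days to the end of December leaves 481.
1982 has 365 days (116 left).
January has 31 days (85 left).
February has 28 days (57 left).
March has 31 days (26 left).
26 days into April → 1983-04-26.

1983-04-26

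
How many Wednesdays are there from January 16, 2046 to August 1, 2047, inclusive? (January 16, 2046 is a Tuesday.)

January 16, 2046 is a Tuesday; the first Wednesday on or after it is January 17, 2046 (1 day later).
From January 17, 2046 to August 1, 2047: 348 + 213 = 561 days (rest of 2046, to August 1, 2047 in 2047).
561 ÷ 7 = 80 full weeks with remainder 1, so 80 more Wednesdays after the first → 81.

81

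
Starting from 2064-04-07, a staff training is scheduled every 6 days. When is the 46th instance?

The 46th occurrence is 45 intervals after the first: 45 × 6 = 270 days after 2064-04-07.
April has 30 days — 23 days to the end of April leaves 247.
May has 31 days (216 left).
June has 30 days (186 left).
July has 31 days (155 left).
August has 31 days (124 left).
September has 30 days (94 left).
October has 31 days (63 left).
November has 30 days (33 left).
December has 31 days (2 left).
2 days into January → 2065-01-02.

2065-01-02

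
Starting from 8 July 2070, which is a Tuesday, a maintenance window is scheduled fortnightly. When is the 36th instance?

The 36th occurrence is 35 intervals after the first: 35 × 14 = 490 days after 8 July 2070.
July has 31 days — 23 days to the end of July leaves 467.
From end of July to end of 2070 is 153 days (314 left).
January has 31 days (283 left).
February has 28 days (255 left).
March has 31 days (224 left).
April has 30 days (194 left).
May has 31 days (163 left).
June has 30 days (133 left).
July has 31 days (102 left).
August has 31 days (71 left).
September has 30 days (41 left).
October has 31 days (10 left).
10 days into November → 10 November 2071.

10 November 2071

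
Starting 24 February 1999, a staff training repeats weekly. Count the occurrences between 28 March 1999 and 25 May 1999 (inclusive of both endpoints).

8

Occurrences land 7·i days after 24 February 1999 for i = 0, 1, 2, …
28 March 1999 is 32 days after the start; 32 ÷ 7 = 4 remainder 4; since the remainder is 4, round up to i = 5. First occurrence in the window: #6 on 31 March 1999 (5×7 = 35 days in).
25 May 1999 is 90 days after the start; 90 ÷ 7 = 12 remainder 6. Last occurrence in the window: #13 on 19 May 1999.
Occurrences #6 through #13: 8 in total.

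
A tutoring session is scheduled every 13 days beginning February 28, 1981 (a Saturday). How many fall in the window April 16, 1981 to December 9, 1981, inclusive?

Occurrences land 13·i days after February 28, 1981 for i = 0, 1, 2, …
April 16, 1981 is 47 days after the start; 47 ÷ 13 = 3 remainder 8; since the remainder is 8, round up to i = 4. First occurrence in the window: #5 on April 21, 1981 (4×13 = 52 days in).
December 9, 1981 is 284 days after the start; 284 ÷ 13 = 21 remainder 11. Last occurrence in the window: #22 on November 28, 1981.
Occurrences #5 through #22: 18 in total.

18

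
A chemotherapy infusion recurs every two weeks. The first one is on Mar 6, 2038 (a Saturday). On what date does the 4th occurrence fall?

The 4th occurrence is 3 intervals after the first: 3 × 14 = 42 days after Mar 6, 2038.
Mar has 31 days — 25 days to the end of Mar leaves 17.
17 days into Apr → Apr 17, 2038.

Apr 17, 2038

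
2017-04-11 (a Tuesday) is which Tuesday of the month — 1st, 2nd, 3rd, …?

2nd

Day 11 falls in week ⌈11/7⌉ of the month.
Days 1–7 hold the 1st Tuesday, 8–14 the 2nd, 15–21 the 3rd, 22–28 the 4th, 29–31 the 5th.
11 is in the range for the 2nd.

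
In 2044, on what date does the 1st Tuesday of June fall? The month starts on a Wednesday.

June 2044 begins on a Wednesday, so the first Tuesday is June 7 (6 days later).

7 June 2044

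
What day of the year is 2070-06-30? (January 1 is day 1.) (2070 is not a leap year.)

181

Days in months before June: 31 + 28 + 31 + 30 + 31 = 151.
Plus 30 days into June → day 181.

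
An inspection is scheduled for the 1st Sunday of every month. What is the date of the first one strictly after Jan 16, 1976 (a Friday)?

Feb 1, 1976

Jan 1976 starts on a Thursday, so its 1st Sunday is Jan 4, 1976 (3 days in).
That is not after Jan 16, 1976, so look at Feb 1976.
Feb 1976 starts on a Sunday, so its 1st Sunday is Feb 1, 1976.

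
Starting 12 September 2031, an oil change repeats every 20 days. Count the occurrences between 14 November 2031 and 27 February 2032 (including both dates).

Occurrences land 20·i days after 12 September 2031 for i = 0, 1, 2, …
14 November 2031 is 63 days after the start; 63 ÷ 20 = 3 remainder 3; since the remainder is 3, round up to i = 4. First occurrence in the window: #5 on 1 December 2031 (4×20 = 80 days in).
27 February 2032 is 168 days after the start; 168 ÷ 20 = 8 remainder 8. Last occurrence in the window: #9 on 19 February 2032.
Occurrences #5 through #9: 5 in total.

5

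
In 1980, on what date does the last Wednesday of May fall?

The first Wednesday of May 1980 is May 7.
May 1980 has 31 days. Adding weeks: 7, 14, 21, 28 — the last one ≤ 31 is the 28th.

1980-05-28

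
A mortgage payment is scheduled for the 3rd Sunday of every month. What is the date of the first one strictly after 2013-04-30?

April 2013 starts on a Monday; its first Sunday is the 7th, so the 3rd Sunday is the 21st — 2013-04-21.
That is not after 2013-04-30, so look at May 2013.
May 2013 starts on a Wednesday; its first Sunday is the 5th, so the 3rd Sunday is the 19th — 2013-05-19.

2013-05-19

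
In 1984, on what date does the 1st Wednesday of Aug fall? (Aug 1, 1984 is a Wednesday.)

Aug 1, 1984

Aug 1984 begins on a Wednesday, so the first Wednesday is Aug 1.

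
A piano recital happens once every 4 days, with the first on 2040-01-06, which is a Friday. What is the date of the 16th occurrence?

2040-03-06

The 16th occurrence is 15 intervals after the first: 15 × 4 = 60 days after 2040-01-06.
January has 31 days — 25 days to the end of January leaves 35.
February has 29 days (6 left).
6 days into March → 2040-03-06.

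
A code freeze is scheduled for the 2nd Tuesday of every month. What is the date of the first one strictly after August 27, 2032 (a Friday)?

August 2032 starts on a Sunday; its first Tuesday is the 3rd, so the 2nd Tuesday is the 10th — August 10, 2032.
That is not after August 27, 2032, so look at September 2032.
September 2032 starts on a Wednesday; its first Tuesday is the 7th, so the 2nd Tuesday is the 14th — September 14, 2032.

September 14, 2032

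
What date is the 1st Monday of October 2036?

The first Monday of October 2036 is October 6.

2036-10-06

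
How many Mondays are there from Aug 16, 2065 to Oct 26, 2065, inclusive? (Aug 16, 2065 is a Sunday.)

11

Aug 16, 2065 is a Sunday; the first Monday on or after it is Aug 17, 2065 (1 day later).
From Aug 17, 2065 to Oct 26, 2065: 14 + 30 + 26 = 70 days (rest of Aug, Sep, Oct).
70 ÷ 7 = 10 full weeks with remainder 0, so 10 more Mondays after the first → 11.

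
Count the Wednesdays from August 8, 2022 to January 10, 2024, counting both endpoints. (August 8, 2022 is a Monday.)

August 8, 2022 is a Monday; the first Wednesday on or after it is August 10, 2022 (2 days later).
From August 10, 2022 to January 10, 2024: 143 + 365 + 10 = 518 days (rest of 2022, 2023, to January 10, 2024 in 2024).
518 ÷ 7 = 74 full weeks with remainder 0, so 74 more Wednesdays after the first → 75.

75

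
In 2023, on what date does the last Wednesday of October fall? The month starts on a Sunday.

October 2023 begins on a Sunday, so the first Wednesday is October 4 (3 days later).
October 2023 has 31 days. Adding weeks: 4, 11, 18, 25 — the last one ≤ 31 is the 25th.

25 October 2023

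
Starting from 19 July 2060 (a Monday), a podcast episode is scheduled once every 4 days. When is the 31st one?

The 31st occurrence is 30 intervals after the first: 30 × 4 = 120 days after 19 July 2060.
July has 31 days — 12 days to the end of July leaves 108.
August has 31 days (77 left).
September has 30 days (47 left).
October has 31 days (16 left).
16 days into November → 16 November 2060.

16 November 2060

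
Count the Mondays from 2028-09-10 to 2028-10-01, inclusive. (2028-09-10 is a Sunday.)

2028-09-10 is a Sunday; the first Monday on or after it is 2028-09-11 (1 day later).
From 2028-09-11 to 2028-10-01: 19 + 1 = 20 days (rest of September, October).
20 ÷ 7 = 2 full weeks with remainder 6, so 2 more Mondays after the first → 3.

3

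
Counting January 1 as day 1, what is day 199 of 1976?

January has 31 days (199 − 31 = 168 remain).
February has 29 days (168 − 29 = 139 remain).
March has 31 days (139 − 31 = 108 remain).
April has 30 days (108 − 30 = 78 remain).
May has 31 days (78 − 31 = 47 remain).
June has 30 days (47 − 30 = 17 remain).
17 into July → July 17.

1976-07-17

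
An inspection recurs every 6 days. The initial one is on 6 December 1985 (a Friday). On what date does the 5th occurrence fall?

The 5th occurrence is 4 intervals after the first: 4 × 6 = 24 days after 6 December 1985.
24 days later is 30 December 1985.

30 December 1985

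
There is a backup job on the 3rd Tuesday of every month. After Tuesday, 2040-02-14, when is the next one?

2040-02-21

February 2040 starts on a Wednesday; its first Tuesday is the 7th, so the 3rd Tuesday is the 21st — 2040-02-21.
2040-02-21 is after 2040-02-14, so that is the next one.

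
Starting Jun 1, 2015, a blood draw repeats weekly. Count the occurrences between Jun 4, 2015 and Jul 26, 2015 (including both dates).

Occurrences land 7·i days after Jun 1, 2015 for i = 0, 1, 2, …
Jun 4, 2015 is 3 days after the start; 3 ÷ 7 = 0 remainder 3; since the remainder is 3, round up to i = 1. First occurrence in the window: #2 on Jun 8, 2015 (1×7 = 7 days in).
Jul 26, 2015 is 55 days after the start; 55 ÷ 7 = 7 remainder 6. Last occurrence in the window: #8 on Jul 20, 2015.
Occurrences #2 through #8: 7 in total.

7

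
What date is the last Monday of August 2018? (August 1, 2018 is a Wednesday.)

27 August 2018

August 2018 begins on a Wednesday, so the first Monday is August 6 (5 days later).
August 2018 has 31 days. Adding weeks: 6, 13, 20, 27 — the last one ≤ 31 is the 27th.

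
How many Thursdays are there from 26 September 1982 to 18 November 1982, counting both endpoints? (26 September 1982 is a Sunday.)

8

26 September 1982 is a Sunday; the first Thursday on or after it is 30 September 1982 (4 days later).
From 30 September 1982 to 18 November 1982: 0 + 31 + 18 = 49 days (rest of September, October, November).
49 ÷ 7 = 7 full weeks with remainder 0, so 7 more Thursdays after the first → 8.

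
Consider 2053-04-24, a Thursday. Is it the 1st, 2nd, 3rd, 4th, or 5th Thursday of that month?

4th

Day 24 falls in week ⌈24/7⌉ of the month.
Days 1–7 hold the 1st Thursday, 8–14 the 2nd, 15–21 the 3rd, 22–28 the 4th, 29–31 the 5th.
24 is in the range for the 4th.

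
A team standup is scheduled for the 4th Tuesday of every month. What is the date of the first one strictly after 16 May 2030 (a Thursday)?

28 May 2030

May 2030 starts on a Wednesday; its first Tuesday is the 7th, so the 4th Tuesday is the 28th — 28 May 2030.
28 May 2030 is after 16 May 2030, so that is the next one.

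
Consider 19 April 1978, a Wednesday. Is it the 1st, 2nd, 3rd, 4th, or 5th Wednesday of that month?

3rd

Day 19 falls in week ⌈19/7⌉ of the month.
Days 1–7 hold the 1st Wednesday, 8–14 the 2nd, 15–21 the 3rd, 22–28 the 4th, 29–31 the 5th.
19 is in the range for the 3rd.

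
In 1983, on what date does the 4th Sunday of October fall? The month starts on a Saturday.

October 23, 1983

October 1983 begins on a Saturday, so the first Sunday is October 2 (1 day later).
The 4th Sunday is 3 weeks later: 2 + 21 = 23.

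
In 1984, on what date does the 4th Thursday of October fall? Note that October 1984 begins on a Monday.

October 1984 begins on a Monday, so the first Thursday is October 4 (3 days later).
The 4th Thursday is 3 weeks later: 4 + 21 = 25.

25 October 1984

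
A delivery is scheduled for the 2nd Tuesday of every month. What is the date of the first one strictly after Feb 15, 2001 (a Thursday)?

Feb 2001 starts on a Thursday; its first Tuesday is the 6th, so the 2nd Tuesday is the 13th — Feb 13, 2001.
That is not after Feb 15, 2001, so look at Mar 2001.
Mar 2001 starts on a Thursday; its first Tuesday is the 6th, so the 2nd Tuesday is the 13th — Mar 13, 2001.

Mar 13, 2001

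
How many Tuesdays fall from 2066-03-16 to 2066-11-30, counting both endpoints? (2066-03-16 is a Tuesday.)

2066-03-16 is a Tuesday; the first Tuesday on or after it is 2066-03-16.
From 2066-03-16 to 2066-11-30: 15 + 30 + 31 + 30 + 31 + 31 + 30 + 31 + 30 = 259 days (rest of March, April, May, June, July, August, September, October, November).
259 ÷ 7 = 37 full weeks with remainder 0, so 37 more Tuesdays after the first → 38.

38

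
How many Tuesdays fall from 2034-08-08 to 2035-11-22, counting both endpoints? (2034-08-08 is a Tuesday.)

2034-08-08 is a Tuesday; the first Tuesday on or after it is 2034-08-08.
From 2034-08-08 to 2035-11-22: 145 + 326 = 471 days (rest of 2034, to 2035-11-22 in 2035).
471 ÷ 7 = 67 full weeks with remainder 2, so 67 more Tuesdays after the first → 68.

68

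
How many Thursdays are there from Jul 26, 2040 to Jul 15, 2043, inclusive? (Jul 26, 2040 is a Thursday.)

Jul 26, 2040 is a Thursday; the first Thursday on or after it is Jul 26, 2040.
From Jul 26, 2040 to Jul 15, 2043: 158 + 365 + 365 + 196 = 1084 days (rest of 2040, 2041, 2042, to Jul 15, 2043 in 2043).
1084 ÷ 7 = 154 full weeks with remainder 6, so 154 more Thursdays after the first → 155.

155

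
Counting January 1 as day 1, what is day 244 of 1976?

Jan has 31 days (244 − 31 = 213 remain).
Feb has 29 days (213 − 29 = 184 remain).
Mar has 31 days (184 − 31 = 153 remain).
Apr has 30 days (153 − 30 = 123 remain).
May has 31 days (123 − 31 = 92 remain).
Jun has 30 days (92 − 30 = 62 remain).
Jul has 31 days (62 − 31 = 31 remain).
31 into Aug → Aug 31.

Aug 31, 1976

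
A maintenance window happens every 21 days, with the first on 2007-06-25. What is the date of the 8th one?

The 8th occurrence is 7 intervals after the first: 7 × 21 = 147 days after 2007-06-25.
June has 30 days — 5 days to the end of June leaves 142.
July has 31 days (111 left).
August has 31 days (80 left).
September has 30 days (50 left).
October has 31 days (19 left).
19 days into November → 2007-11-19.

2007-11-19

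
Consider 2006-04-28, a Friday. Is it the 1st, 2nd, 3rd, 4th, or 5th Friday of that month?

Day 28 falls in week ⌈28/7⌉ of the month.
Days 1–7 hold the 1st Friday, 8–14 the 2nd, 15–21 the 3rd, 22–28 the 4th, 29–31 the 5th.
28 is in the range for the 4th.

4th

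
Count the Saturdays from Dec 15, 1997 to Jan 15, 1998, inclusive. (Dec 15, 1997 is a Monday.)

Dec 15, 1997 is a Monday; the first Saturday on or after it is Dec 20, 1997 (5 days later).
From Dec 20, 1997 to Jan 15, 1998: 11 + 15 = 26 days (rest of Dec, Jan).
26 ÷ 7 = 3 full weeks with remainder 5, so 3 more Saturdays after the first → 4.

4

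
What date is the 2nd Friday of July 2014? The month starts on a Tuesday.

July 2014 begins on a Tuesday, so the first Friday is July 4 (3 days later).
The 2nd Friday is 1 weeks later: 4 + 7 = 11.

July 11, 2014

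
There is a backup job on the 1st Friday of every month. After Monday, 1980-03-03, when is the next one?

1980-03-07

March 1980 starts on a Saturday, so its 1st Friday is 1980-03-07 (6 days in).
1980-03-07 is after 1980-03-03, so that is the next one.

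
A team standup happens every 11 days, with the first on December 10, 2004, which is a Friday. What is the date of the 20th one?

The 20th occurrence is 19 intervals after the first: 19 × 11 = 209 days after December 10, 2004.
December has 31 days — 21 days to the end of December leaves 188.
January has 31 days (157 left).
February has 28 days (129 left).
March has 31 days (98 left).
April has 30 days (68 left).
May has 31 days (37 left).
June has 30 days (7 left).
7 days into July → July 7, 2005.

July 7, 2005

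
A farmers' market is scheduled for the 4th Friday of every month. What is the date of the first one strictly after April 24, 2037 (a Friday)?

April 2037 starts on a Wednesday; its first Friday is the 3rd, so the 4th Friday is the 24th — April 24, 2037.
That is not after April 24, 2037, so look at May 2037.
May 2037 starts on a Friday; its first Friday is the 1st, so the 4th Friday is the 22nd — May 22, 2037.

May 22, 2037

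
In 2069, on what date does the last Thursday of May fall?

The first Thursday of May 2069 is May 2.
May 2069 has 31 days. Adding weeks: 2, 9, 16, 23, 30 — the last one ≤ 31 is the 30th.

May 30, 2069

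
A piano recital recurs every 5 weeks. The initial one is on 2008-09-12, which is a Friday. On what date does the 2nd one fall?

The 2nd occurrence is 1 interval after the first: 1 × 35 = 35 days after 2008-09-12.
September has 30 days — 18 days to the end of September leaves 17.
17 days into October → 2008-10-17.

2008-10-17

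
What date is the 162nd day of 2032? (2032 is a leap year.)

January has 31 days (162 − 31 = 131 remain).
February has 29 days (131 − 29 = 102 remain).
March has 31 days (102 − 31 = 71 remain).
April has 30 days (71 − 30 = 41 remain).
May has 31 days (41 − 31 = 10 remain).
10 into June → June 10.

2032-06-10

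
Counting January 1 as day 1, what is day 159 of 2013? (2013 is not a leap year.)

January has 31 days (159 − 31 = 128 remain).
February has 28 days (128 − 28 = 100 remain).
March has 31 days (100 − 31 = 69 remain).
April has 30 days (69 − 30 = 39 remain).
May has 31 days (39 − 31 = 8 remain).
8 into June → June 8.

8 June 2013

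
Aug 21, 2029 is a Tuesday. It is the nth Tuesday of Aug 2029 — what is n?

3rd

Day 21 falls in week ⌈21/7⌉ of the month.
Days 1–7 hold the 1st Tuesday, 8–14 the 2nd, 15–21 the 3rd, 22–28 the 4th, 29–31 the 5th.
21 is in the range for the 3rd.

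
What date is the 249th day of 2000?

September 5, 2000

January has 31 days (249 − 31 = 218 remain).
February has 29 days (218 − 29 = 189 remain).
March has 31 days (189 − 31 = 158 remain).
April has 30 days (158 − 30 = 128 remain).
May has 31 days (128 − 31 = 97 remain).
June has 30 days (97 − 30 = 67 remain).
July has 31 days (67 − 31 = 36 remain).
August has 31 days (36 − 31 = 5 remain).
5 into September → September 5.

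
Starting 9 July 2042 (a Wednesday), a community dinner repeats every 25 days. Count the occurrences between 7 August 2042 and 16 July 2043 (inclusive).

13

Occurrences land 25·i days after 9 July 2042 for i = 0, 1, 2, …
7 August 2042 is 29 days after the start; 29 ÷ 25 = 1 remainder 4; since the remainder is 4, round up to i = 2. First occurrence in the window: #3 on 28 August 2042 (2×25 = 50 days in).
16 July 2043 is 372 days after the start; 372 ÷ 25 = 14 remainder 22. Last occurrence in the window: #15 on 24 June 2043.
Occurrences #3 through #15: 13 in total.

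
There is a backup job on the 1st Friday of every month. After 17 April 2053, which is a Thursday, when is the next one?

2 May 2053

April 2053 starts on a Tuesday, so its 1st Friday is 4 April 2053 (3 days in).
That is not after 17 April 2053, so look at May 2053.
May 2053 starts on a Thursday, so its 1st Friday is 2 May 2053 (1 day in).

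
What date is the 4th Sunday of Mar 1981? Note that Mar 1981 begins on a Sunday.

Mar 1981 begins on a Sunday, so the first Sunday is Mar 1.
The 4th Sunday is 3 weeks later: 1 + 21 = 22.

Mar 22, 1981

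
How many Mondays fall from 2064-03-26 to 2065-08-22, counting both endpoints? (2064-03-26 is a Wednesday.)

2064-03-26 is a Wednesday; the first Monday on or after it is 2064-03-31 (5 days later).
From 2064-03-31 to 2065-08-22: 275 + 234 = 509 days (rest of 2064, to 2065-08-22 in 2065).
509 ÷ 7 = 72 full weeks with remainder 5, so 72 more Mondays after the first → 73.

73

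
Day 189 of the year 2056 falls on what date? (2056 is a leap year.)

January has 31 days (189 − 31 = 158 remain).
February has 29 days (158 − 29 = 129 remain).
March has 31 days (129 − 31 = 98 remain).
April has 30 days (98 − 30 = 68 remain).
May has 31 days (68 − 31 = 37 remain).
June has 30 days (37 − 30 = 7 remain).
7 into July → July 7.

2056-07-07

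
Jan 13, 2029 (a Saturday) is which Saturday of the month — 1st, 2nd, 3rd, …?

Day 13 falls in week ⌈13/7⌉ of the month.
Days 1–7 hold the 1st Saturday, 8–14 the 2nd, 15–21 the 3rd, 22–28 the 4th, 29–31 the 5th.
13 is in the range for the 2nd.

2nd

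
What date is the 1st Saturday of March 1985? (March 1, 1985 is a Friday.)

March 1985 begins on a Friday, so the first Saturday is March 2 (1 day later).

1985-03-02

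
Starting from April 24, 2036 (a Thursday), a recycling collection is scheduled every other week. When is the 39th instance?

October 8, 2037

The 39th occurrence is 38 intervals after the first: 38 × 14 = 532 days after April 24, 2036.
April has 30 days — 6 days to the end of April leaves 526.
From end of April to end of 2036 is 245 days (281 left).
January has 31 days (250 left).
February has 28 days (222 left).
March has 31 days (191 left).
April has 30 days (161 left).
May has 31 days (130 left).
June has 30 days (100 left).
July has 31 days (69 left).
August has 31 days (38 left).
September has 30 days (8 left).
8 days into October → October 8, 2037.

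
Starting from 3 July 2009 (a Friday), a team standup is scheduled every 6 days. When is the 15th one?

The 15th occurrence is 14 intervals after the first: 14 × 6 = 84 days after 3 July 2009.
July has 31 days — 28 days to the end of July leaves 56.
August has 31 days (25 left).
25 days into September → 25 September 2009.

25 September 2009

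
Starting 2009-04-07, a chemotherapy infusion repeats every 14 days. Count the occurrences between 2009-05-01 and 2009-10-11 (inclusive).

12

Occurrences land 14·i days after 2009-04-07 for i = 0, 1, 2, …
2009-05-01 is 24 days after the start; 24 ÷ 14 = 1 remainder 10; since the remainder is 10, round up to i = 2. First occurrence in the window: #3 on 2009-05-05 (2×14 = 28 days in).
2009-10-11 is 187 days after the start; 187 ÷ 14 = 13 remainder 5. Last occurrence in the window: #14 on 2009-10-06.
Occurrences #3 through #14: 12 in total.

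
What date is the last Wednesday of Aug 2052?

Aug 28, 2052

Aug 2052 begins on a Thursday, so the first Wednesday is Aug 7 (6 days later).
Aug 2052 has 31 days. Adding weeks: 7, 14, 21, 28 — the last one ≤ 31 is the 28th.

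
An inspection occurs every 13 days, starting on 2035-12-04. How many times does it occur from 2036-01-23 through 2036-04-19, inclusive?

Occurrences land 13·i days after 2035-12-04 for i = 0, 1, 2, …
2036-01-23 is 50 days after the start; 50 ÷ 13 = 3 remainder 11; since the remainder is 11, round up to i = 4. First occurrence in the window: #5 on 2036-01-25 (4×13 = 52 days in).
2036-04-19 is 137 days after the start; 137 ÷ 13 = 10 remainder 7. Last occurrence in the window: #11 on 2036-04-12.
Occurrences #5 through #11: 7 in total.

7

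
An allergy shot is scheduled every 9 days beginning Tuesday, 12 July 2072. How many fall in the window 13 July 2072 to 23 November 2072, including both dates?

Occurrences land 9·i days after 12 July 2072 for i = 0, 1, 2, …
13 July 2072 is 1 day after the start; 1 ÷ 9 = 0 remainder 1; since the remainder is 1, round up to i = 1. First occurrence in the window: #2 on 21 July 2072 (1×9 = 9 days in).
23 November 2072 is 134 days after the start; 134 ÷ 9 = 14 remainder 8. Last occurrence in the window: #15 on 15 November 2072.
Occurrences #2 through #15: 14 in total.

14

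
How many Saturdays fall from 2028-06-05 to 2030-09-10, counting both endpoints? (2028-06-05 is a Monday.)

118

2028-06-05 is a Monday; the first Saturday on or after it is 2028-06-10 (5 days later).
From 2028-06-10 to 2030-09-10: 204 + 365 + 253 = 822 days (rest of 2028, 2029, to 2030-09-10 in 2030).
822 ÷ 7 = 117 full weeks with remainder 3, so 117 more Saturdays after the first → 118.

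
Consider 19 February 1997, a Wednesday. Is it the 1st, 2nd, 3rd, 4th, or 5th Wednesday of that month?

Day 19 falls in week ⌈19/7⌉ of the month.
Days 1–7 hold the 1st Wednesday, 8–14 the 2nd, 15–21 the 3rd, 22–28 the 4th, 29–31 the 5th.
19 is in the range for the 3rd.

3rd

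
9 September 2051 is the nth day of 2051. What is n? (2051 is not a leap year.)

252

Days in months before September: 31 + 28 + 31 + 30 + 31 + 30 + 31 + 31 = 243.
Plus 9 days into September → day 252.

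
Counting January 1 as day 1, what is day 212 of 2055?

2055-07-31

January has 31 days (212 − 31 = 181 remain).
February has 28 days (181 − 28 = 153 remain).
March has 31 days (153 − 31 = 122 remain).
April has 30 days (122 − 30 = 92 remain).
May has 31 days (92 − 31 = 61 remain).
June has 30 days (61 − 30 = 31 remain).
31 into July → July 31.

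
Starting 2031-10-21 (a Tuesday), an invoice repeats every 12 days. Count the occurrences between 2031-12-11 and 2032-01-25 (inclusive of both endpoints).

Occurrences land 12·i days after 2031-10-21 for i = 0, 1, 2, …
2031-12-11 is 51 days after the start; 51 ÷ 12 = 4 remainder 3; since the remainder is 3, round up to i = 5. First occurrence in the window: #6 on 2031-12-20 (5×12 = 60 days in).
2032-01-25 is 96 days after the start; 96 ÷ 12 = 8 remainder 0. Last occurrence in the window: #9 on 2032-01-25.
Occurrences #6 through #9: 4 in total.

4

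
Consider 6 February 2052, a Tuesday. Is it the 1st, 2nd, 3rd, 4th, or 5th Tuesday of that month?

Day 6 falls in week ⌈6/7⌉ of the month.
Days 1–7 hold the 1st Tuesday, 8–14 the 2nd, 15–21 the 3rd, 22–28 the 4th, 29–31 the 5th.
6 is in the range for the 1st.

1st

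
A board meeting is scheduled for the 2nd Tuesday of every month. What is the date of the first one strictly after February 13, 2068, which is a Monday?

February 14, 2068

February 2068 starts on a Wednesday; its first Tuesday is the 7th, so the 2nd Tuesday is the 14th — February 14, 2068.
February 14, 2068 is after February 13, 2068, so that is the next one.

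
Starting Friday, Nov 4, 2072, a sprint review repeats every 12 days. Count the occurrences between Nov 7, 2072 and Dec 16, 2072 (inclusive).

3

Occurrences land 12·i days after Nov 4, 2072 for i = 0, 1, 2, …
Nov 7, 2072 is 3 days after the start; 3 ÷ 12 = 0 remainder 3; since the remainder is 3, round up to i = 1. First occurrence in the window: #2 on Nov 16, 2072 (1×12 = 12 days in).
Dec 16, 2072 is 42 days after the start; 42 ÷ 12 = 3 remainder 6. Last occurrence in the window: #4 on Dec 10, 2072.
Occurrences #2 through #4: 3 in total.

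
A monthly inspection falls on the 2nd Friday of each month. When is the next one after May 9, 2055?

May 2055 starts on a Saturday; its first Friday is the 7th, so the 2nd Friday is the 14th — May 14, 2055.
May 14, 2055 is after May 9, 2055, so that is the next one.

May 14, 2055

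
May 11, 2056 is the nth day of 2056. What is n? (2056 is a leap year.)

132

Days in months before May: 31 + 29 + 31 + 30 = 121.
Plus 11 days into May → day 132.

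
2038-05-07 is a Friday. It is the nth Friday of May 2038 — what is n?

Day 7 falls in week ⌈7/7⌉ of the month.
Days 1–7 hold the 1st Friday, 8–14 the 2nd, 15–21 the 3rd, 22–28 the 4th, 29–31 the 5th.
7 is in the range for the 1st.

1st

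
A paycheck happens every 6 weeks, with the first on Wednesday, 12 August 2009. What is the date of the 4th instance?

16 December 2009

The 4th occurrence is 3 intervals after the first: 3 × 42 = 126 days after 12 August 2009.
August has 31 days — 19 days to the end of August leaves 107.
September has 30 days (77 left).
October has 31 days (46 left).
November has 30 days (16 left).
16 days into December → 16 December 2009.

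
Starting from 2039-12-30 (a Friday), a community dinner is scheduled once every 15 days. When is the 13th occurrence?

The 13th occurrence is 12 intervals after the first: 12 × 15 = 180 days after 2039-12-30.
December has 31 days — 1 day to the end of December leaves 179.
January has 31 days (148 left).
February has 29 days (119 left).
March has 31 days (88 left).
April has 30 days (58 left).
May has 31 days (27 left).
27 days into June → 2040-06-27.

2040-06-27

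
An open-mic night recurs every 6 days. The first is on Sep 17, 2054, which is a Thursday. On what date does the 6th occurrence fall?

Oct 17, 2054

The 6th occurrence is 5 intervals after the first: 5 × 6 = 30 days after Sep 17, 2054.
Sep has 30 days — 13 days to the end of Sep leaves 17.
17 days into Oct → Oct 17, 2054.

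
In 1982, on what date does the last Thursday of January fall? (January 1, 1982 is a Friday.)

January 1982 begins on a Friday, so the first Thursday is January 7 (6 days later).
January 1982 has 31 days. Adding weeks: 7, 14, 21, 28 — the last one ≤ 31 is the 28th.

1982-01-28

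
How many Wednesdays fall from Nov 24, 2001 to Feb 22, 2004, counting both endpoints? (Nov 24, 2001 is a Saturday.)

Nov 24, 2001 is a Saturday; the first Wednesday on or after it is Nov 28, 2001 (4 days later).
From Nov 28, 2001 to Feb 22, 2004: 33 + 365 + 365 + 53 = 816 days (rest of 2001, 2002, 2003, to Feb 22, 2004 in 2004).
816 ÷ 7 = 116 full weeks with remainder 4, so 116 more Wednesdays after the first → 117.

117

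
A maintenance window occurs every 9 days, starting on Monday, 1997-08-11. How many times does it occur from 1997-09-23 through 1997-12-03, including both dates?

8

Occurrences land 9·i days after 1997-08-11 for i = 0, 1, 2, …
1997-09-23 is 43 days after the start; 43 ÷ 9 = 4 remainder 7; since the remainder is 7, round up to i = 5. First occurrence in the window: #6 on 1997-09-25 (5×9 = 45 days in).
1997-12-03 is 114 days after the start; 114 ÷ 9 = 12 remainder 6. Last occurrence in the window: #13 on 1997-11-27.
Occurrences #6 through #13: 8 in total.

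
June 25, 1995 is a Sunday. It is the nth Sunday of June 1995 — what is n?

Day 25 falls in week ⌈25/7⌉ of the month.
Days 1–7 hold the 1st Sunday, 8–14 the 2nd, 15–21 the 3rd, 22–28 the 4th, 29–31 the 5th.
25 is in the range for the 4th.

4th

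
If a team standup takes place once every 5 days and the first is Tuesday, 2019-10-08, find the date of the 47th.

The 47th occurrence is 46 intervals after the first: 46 × 5 = 230 days after 2019-10-08.
October has 31 days — 23 days to the end of October leaves 207.
November has 30 days (177 left).
December has 31 days (146 left).
January has 31 days (115 left).
February has 29 days (86 left).
March has 31 days (55 left).
April has 30 days (25 left).
25 days into May → 2020-05-25.

2020-05-25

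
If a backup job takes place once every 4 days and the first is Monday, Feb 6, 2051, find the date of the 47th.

The 47th occurrence is 46 intervals after the first: 46 × 4 = 184 days after Feb 6, 2051.
Feb has 28 days — 22 days to the end of Feb leaves 162.
Mar has 31 days (131 left).
Apr has 30 days (101 left).
May has 31 days (70 left).
Jun has 30 days (40 left).
Jul has 31 days (9 left).
9 days into Aug → Aug 9, 2051.

Aug 9, 2051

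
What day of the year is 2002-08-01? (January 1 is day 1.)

Days in months before August: 31 + 28 + 31 + 30 + 31 + 30 + 31 = 212.
Plus 1 day into August → day 213.

213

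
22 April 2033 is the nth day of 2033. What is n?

112

Days in months before April: 31 + 28 + 31 = 90.
Plus 22 days into April → day 112.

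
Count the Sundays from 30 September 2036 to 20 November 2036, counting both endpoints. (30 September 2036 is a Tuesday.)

7

30 September 2036 is a Tuesday; the first Sunday on or after it is 5 October 2036 (5 days later).
From 5 October 2036 to 20 November 2036: 26 + 20 = 46 days (rest of October, November).
46 ÷ 7 = 6 full weeks with remainder 4, so 6 more Sundays after the first → 7.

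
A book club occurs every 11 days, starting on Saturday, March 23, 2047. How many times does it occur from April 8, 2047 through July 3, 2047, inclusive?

Occurrences land 11·i days after March 23, 2047 for i = 0, 1, 2, …
April 8, 2047 is 16 days after the start; 16 ÷ 11 = 1 remainder 5; since the remainder is 5, round up to i = 2. First occurrence in the window: #3 on April 14, 2047 (2×11 = 22 days in).
July 3, 2047 is 102 days after the start; 102 ÷ 11 = 9 remainder 3. Last occurrence in the window: #10 on June 30, 2047.
Occurrences #3 through #10: 8 in total.

8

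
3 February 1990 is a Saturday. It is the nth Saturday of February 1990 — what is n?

1st

Day 3 falls in week ⌈3/7⌉ of the month.
Days 1–7 hold the 1st Saturday, 8–14 the 2nd, 15–21 the 3rd, 22–28 the 4th, 29–31 the 5th.
3 is in the range for the 1st.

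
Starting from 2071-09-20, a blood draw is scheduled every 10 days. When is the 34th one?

2072-08-15

The 34th occurrence is 33 intervals after the first: 33 × 10 = 330 days after 2071-09-20.
September has 30 days — 10 days to the end of September leaves 320.
October has 31 days (289 left).
November has 30 days (259 left).
December has 31 days (228 left).
January has 31 days (197 left).
February has 29 days (168 left).
March has 31 days (137 left).
April has 30 days (107 left).
May has 31 days (76 left).
June has 30 days (46 left).
July has 31 days (15 left).
15 days into August → 2072-08-15.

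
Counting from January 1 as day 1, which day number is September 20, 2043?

263

Days in months before September: 31 + 28 + 31 + 30 + 31 + 30 + 31 + 31 = 243.
Plus 20 days into September → day 263.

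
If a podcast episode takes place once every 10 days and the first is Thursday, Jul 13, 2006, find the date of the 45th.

Sep 26, 2007

The 45th occurrence is 44 intervals after the first: 44 × 10 = 440 days after Jul 13, 2006.
Jul has 31 days — 18 days to the end of Jul leaves 422.
From end of Jul to end of 2006 is 153 days (269 left).
Jan has 31 days (238 left).
Feb has 28 days (210 left).
Mar has 31 days (179 left).
Apr has 30 days (149 left).
May has 31 days (118 left).
Jun has 30 days (88 left).
Jul has 31 days (57 left).
Aug has 31 days (26 left).
26 days into Sep → Sep 26, 2007.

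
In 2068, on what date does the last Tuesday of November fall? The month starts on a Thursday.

November 27, 2068

November 2068 begins on a Thursday, so the first Tuesday is November 6 (5 days later).
November 2068 has 30 days. Adding weeks: 6, 13, 20, 27 — the last one ≤ 30 is the 27th.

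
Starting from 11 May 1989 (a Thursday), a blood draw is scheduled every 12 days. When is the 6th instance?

The 6th occurrence is 5 intervals after the first: 5 × 12 = 60 days after 11 May 1989.
May has 31 days — 20 days to the end of May leaves 40.
June has 30 days (10 left).
10 days into July → 10 July 1989.

10 July 1989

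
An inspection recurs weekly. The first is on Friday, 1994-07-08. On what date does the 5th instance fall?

1994-08-05

The 5th occurrence is 4 intervals after the first: 4 × 7 = 28 days after 1994-07-08.
July has 31 days — 23 days to the end of July leaves 5.
5 days into August → 1994-08-05.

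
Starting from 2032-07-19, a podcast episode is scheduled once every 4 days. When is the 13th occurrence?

2032-09-05

The 13th occurrence is 12 intervals after the first: 12 × 4 = 48 days after 2032-07-19.
July has 31 days — 12 days to the end of July leaves 36.
August has 31 days (5 left).
5 days into September → 2032-09-05.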